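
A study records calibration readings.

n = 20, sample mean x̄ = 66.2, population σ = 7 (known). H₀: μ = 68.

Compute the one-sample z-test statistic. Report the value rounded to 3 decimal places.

test statistic = -1.150

SE = σ/√n = 7/√20 = 1.5652
z = (x̄−μ₀)/SE = (66.2−68)/1.5652 = -1.1500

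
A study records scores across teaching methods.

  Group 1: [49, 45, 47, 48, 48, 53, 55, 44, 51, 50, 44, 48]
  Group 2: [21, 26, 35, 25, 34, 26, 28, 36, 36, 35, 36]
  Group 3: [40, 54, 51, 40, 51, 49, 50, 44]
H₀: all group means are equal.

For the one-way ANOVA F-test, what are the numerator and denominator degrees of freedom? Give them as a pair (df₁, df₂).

k = 3 groups, N = 31 total
df = (k−1, N−k) = (3−1, 31−3) = (2, 28)

degrees of freedom = [2, 28]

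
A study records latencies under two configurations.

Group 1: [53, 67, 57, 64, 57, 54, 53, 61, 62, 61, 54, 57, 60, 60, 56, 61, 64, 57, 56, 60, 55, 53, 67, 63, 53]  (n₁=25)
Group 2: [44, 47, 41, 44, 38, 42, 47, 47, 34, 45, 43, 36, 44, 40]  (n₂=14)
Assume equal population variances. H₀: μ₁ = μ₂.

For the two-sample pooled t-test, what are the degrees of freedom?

degrees of freedom = 37

df = n₁ + n₂ − 2 = 25 + 14 − 2 = 37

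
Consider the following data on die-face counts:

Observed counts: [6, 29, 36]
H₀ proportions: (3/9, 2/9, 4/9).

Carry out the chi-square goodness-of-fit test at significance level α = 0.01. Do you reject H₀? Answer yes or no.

reject H₀: yes

n = 71; E_i = n·p_i = [23.67, 15.78, 31.56]
χ² = (6−23.67)²/23.67 + (29−15.78)²/15.78 + (36−31.56)²/31.56 = 24.8944
df = 2
p-value (upper-tail) = 0.00000
At α=0.01: p < α → reject H₀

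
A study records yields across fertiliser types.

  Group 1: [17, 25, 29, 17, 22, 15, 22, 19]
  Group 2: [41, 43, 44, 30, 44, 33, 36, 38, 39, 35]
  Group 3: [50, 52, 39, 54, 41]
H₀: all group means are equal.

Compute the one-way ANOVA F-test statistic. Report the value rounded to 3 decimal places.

Group means [20.75, 38.30, 47.20], grand mean 34.130
SSB = Σnᵢ(x̄ᵢ−x̄)² = 2460.209; SSW = ΣΣ(x−x̄ᵢ)² = 544.400
MSB = 2460.209/2 = 1230.1043; MSW = 544.400/20 = 27.2200
F = MSB/MSW = 45.1912
df = (2, 20)

test statistic = 45.191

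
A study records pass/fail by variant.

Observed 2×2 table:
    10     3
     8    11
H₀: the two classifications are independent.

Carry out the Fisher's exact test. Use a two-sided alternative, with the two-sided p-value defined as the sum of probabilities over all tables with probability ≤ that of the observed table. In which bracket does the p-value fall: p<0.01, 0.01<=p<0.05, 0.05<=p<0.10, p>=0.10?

p-value bracket: 0.05<=p<0.10

Margins: r₁=13, r₂=19, c₁=18, c₂=14, n=32
p_obs = C(13,10)·C(19,8)/C(32,18); sum pmf over tables with pmf ≤ p_obs
p-value (two-sided) = 0.07511
→ bracket: 0.05<=p<0.10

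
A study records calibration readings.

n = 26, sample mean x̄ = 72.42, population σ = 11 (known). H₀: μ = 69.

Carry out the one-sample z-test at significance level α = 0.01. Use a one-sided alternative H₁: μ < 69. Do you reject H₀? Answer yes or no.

reject H₀: no

SE = σ/√n = 11/√26 = 2.1573
z = (x̄−μ₀)/SE = (72.42−69)/2.1573 = 1.5853
p-value (one-sided, H₁ less) = 0.94355
At α=0.01: p ≥ α → fail to reject H₀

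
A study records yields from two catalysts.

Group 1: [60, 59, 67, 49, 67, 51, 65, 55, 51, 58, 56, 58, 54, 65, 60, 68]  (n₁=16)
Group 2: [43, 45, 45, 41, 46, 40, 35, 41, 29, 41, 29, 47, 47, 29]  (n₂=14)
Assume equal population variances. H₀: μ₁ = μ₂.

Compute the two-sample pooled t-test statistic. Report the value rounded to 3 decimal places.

x̄₁=58.938, s₁=6.126, n₁=16
x̄₂=39.857, s₂=6.701, n₂=14
s_p² = [15·6.126² + 13·6.701²]/28 = 40.9518
SE = √(s_p²·(1/16+1/14)) = 2.3419
t = (58.938−39.857)/2.3419 = 8.1473
df = 28

test statistic = 8.147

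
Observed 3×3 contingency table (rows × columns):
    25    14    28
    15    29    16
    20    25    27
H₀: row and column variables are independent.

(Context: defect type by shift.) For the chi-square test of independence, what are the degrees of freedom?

df = (r−1)(c−1) = (3−1)·(3−1) = 4

degrees of freedom = 4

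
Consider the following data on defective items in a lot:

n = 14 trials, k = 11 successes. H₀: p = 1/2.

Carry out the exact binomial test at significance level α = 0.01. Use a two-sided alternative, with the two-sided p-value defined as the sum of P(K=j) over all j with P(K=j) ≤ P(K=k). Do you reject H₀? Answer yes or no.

Exact binomial: n=14, k=11, p₀=1/2=0.5000
P(X=j) = C(n,j)·p₀^j·(1−p₀)^(n−j); p = Σ P(X=j) over j with P(X=j) ≤ P(X=11)
p-value (two-sided) = 0.05737
At α=0.01: p ≥ α → fail to reject H₀

reject H₀: no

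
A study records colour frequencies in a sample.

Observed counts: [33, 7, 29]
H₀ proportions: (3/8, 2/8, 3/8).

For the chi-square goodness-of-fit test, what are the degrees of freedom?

degrees of freedom = 2

df = k − 1 = 3 − 1 = 2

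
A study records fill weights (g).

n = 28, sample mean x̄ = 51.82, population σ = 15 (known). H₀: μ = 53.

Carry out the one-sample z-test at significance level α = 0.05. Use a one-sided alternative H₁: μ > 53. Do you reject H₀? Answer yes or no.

reject H₀: no

SE = σ/√n = 15/√28 = 2.8347
z = (x̄−μ₀)/SE = (51.82−53)/2.8347 = -0.4163
p-value (one-sided, H₁ greater) = 0.66139
At α=0.05: p ≥ α → fail to reject H₀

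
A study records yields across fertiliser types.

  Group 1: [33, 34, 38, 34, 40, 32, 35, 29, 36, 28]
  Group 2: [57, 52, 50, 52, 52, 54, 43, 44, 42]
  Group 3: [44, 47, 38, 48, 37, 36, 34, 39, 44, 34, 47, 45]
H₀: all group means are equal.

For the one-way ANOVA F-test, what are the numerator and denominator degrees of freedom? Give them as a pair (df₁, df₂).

k = 3 groups, N = 31 total
df = (k−1, N−k) = (3−1, 31−3) = (2, 28)

degrees of freedom = [2, 28]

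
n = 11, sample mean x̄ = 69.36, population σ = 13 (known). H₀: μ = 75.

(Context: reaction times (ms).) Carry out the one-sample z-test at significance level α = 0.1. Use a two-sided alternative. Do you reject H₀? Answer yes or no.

SE = σ/√n = 13/√11 = 3.9196
z = (x̄−μ₀)/SE = (69.36−75)/3.9196 = -1.4389
p-value (two-sided) = 0.15018
At α=0.1: p ≥ α → fail to reject H₀

reject H₀: no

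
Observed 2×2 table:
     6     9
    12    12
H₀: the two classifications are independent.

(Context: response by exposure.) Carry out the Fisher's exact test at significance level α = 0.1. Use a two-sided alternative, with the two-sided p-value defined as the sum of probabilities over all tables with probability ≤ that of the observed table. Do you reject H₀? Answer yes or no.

Margins: r₁=15, r₂=24, c₁=18, c₂=21, n=39
p_obs = C(15,6)·C(24,12)/C(39,18); sum pmf over tables with pmf ≤ p_obs
p-value (two-sided) = 0.74242
At α=0.1: p ≥ α → fail to reject H₀

reject H₀: no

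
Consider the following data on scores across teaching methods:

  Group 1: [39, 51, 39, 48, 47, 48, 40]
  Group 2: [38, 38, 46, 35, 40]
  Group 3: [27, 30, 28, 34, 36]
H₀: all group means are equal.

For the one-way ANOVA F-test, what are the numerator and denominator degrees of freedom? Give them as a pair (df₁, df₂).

k = 3 groups, N = 17 total
df = (k−1, N−k) = (3−1, 17−3) = (2, 14)

degrees of freedom = [2, 14]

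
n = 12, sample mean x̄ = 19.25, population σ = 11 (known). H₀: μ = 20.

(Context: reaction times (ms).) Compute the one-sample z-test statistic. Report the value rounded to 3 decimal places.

SE = σ/√n = 11/√12 = 3.1754
z = (x̄−μ₀)/SE = (19.25−20)/3.1754 = -0.2362

test statistic = -0.236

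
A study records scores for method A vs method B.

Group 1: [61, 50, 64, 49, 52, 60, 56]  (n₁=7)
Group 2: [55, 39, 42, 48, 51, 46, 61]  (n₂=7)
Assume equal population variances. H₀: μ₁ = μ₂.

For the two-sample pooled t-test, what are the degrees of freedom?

df = n₁ + n₂ − 2 = 7 + 7 − 2 = 12

degrees of freedom = 12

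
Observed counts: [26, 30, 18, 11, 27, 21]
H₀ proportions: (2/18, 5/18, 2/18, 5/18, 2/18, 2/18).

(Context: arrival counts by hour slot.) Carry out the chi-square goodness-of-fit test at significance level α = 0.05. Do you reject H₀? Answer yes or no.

n = 133; E_i = n·p_i = [14.78, 36.94, 14.78, 36.94, 14.78, 14.78]
χ² = (26−14.78)²/14.78 + (30−36.94)²/36.94 + (18−14.78)²/14.78 + (11−36.94)²/36.94 + (27−14.78)²/14.78 + (21−14.78)²/14.78 = 41.4782
df = 5
p-value (upper-tail) = 0.00000
At α=0.05: p < α → reject H₀

reject H₀: yes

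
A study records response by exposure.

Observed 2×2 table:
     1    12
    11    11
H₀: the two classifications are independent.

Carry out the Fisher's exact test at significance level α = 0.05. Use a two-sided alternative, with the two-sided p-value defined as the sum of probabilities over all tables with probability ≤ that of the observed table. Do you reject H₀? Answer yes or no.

reject H₀: yes

Margins: r₁=13, r₂=22, c₁=12, c₂=23, n=35
p_obs = C(13,1)·C(22,11)/C(35,12); sum pmf over tables with pmf ≤ p_obs
p-value (two-sided) = 0.01317
At α=0.05: p < α → reject H₀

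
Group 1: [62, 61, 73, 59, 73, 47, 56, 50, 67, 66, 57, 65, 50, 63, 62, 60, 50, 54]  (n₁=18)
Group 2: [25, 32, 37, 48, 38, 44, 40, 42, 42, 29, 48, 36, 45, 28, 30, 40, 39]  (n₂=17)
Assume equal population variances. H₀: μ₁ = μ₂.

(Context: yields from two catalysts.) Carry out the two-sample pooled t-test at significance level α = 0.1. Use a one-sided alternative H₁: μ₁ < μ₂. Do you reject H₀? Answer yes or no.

x̄₁=59.722, s₁=7.653, n₁=18
x̄₂=37.824, s₂=6.984, n₂=17
s_p² = [17·7.653² + 16·6.984²]/33 = 53.8207
SE = √(s_p²·(1/18+1/17)) = 2.4811
t = (59.722−37.824)/2.4811 = 8.8261
df = 33
p-value (one-sided, H₁ less) = 1.00000
At α=0.1: p ≥ α → fail to reject H₀

reject H₀: no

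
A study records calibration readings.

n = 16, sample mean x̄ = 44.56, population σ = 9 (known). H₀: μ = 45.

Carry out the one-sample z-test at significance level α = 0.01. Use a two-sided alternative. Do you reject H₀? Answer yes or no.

reject H₀: no

SE = σ/√n = 9/√16 = 2.2500
z = (x̄−μ₀)/SE = (44.56−45)/2.2500 = -0.1956
p-value (two-sided) = 0.84496
At α=0.01: p ≥ α → fail to reject H₀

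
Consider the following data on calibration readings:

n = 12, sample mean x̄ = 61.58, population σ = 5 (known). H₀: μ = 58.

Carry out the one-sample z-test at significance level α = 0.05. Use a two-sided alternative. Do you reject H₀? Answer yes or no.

reject H₀: yes

SE = σ/√n = 5/√12 = 1.4434
z = (x̄−μ₀)/SE = (61.58−58)/1.4434 = 2.4803
p-value (two-sided) = 0.01313
At α=0.05: p < α → reject H₀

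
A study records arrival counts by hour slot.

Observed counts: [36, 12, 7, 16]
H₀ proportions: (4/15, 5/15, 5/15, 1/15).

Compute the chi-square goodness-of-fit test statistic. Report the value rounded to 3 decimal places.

n = 71; E_i = n·p_i = [18.93, 23.67, 23.67, 4.73]
χ² = (36−18.93)²/18.93 + (12−23.67)²/23.67 + (7−23.67)²/23.67 + (16−4.73)²/4.73 = 59.6901
df = 3

test statistic = 59.690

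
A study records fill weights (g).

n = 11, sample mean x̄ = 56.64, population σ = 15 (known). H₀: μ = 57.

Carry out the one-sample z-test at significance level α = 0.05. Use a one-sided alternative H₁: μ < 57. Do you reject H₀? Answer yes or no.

SE = σ/√n = 15/√11 = 4.5227
z = (x̄−μ₀)/SE = (56.64−57)/4.5227 = -0.0796
p-value (one-sided, H₁ less) = 0.46828
At α=0.05: p ≥ α → fail to reject H₀

reject H₀: no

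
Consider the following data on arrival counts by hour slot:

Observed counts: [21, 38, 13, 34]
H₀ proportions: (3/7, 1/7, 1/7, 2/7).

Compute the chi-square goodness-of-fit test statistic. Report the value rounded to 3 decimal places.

n = 106; E_i = n·p_i = [45.43, 15.14, 15.14, 30.29]
χ² = (21−45.43)²/45.43 + (38−15.14)²/15.14 + (13−15.14)²/15.14 + (34−30.29)²/30.29 = 48.3962
df = 3

test statistic = 48.396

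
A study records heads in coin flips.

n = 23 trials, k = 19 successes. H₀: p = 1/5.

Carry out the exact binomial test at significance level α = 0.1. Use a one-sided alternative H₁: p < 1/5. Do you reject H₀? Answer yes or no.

Exact binomial: n=23, k=19, p₀=1/5=0.2000
P(X≤19) from Σ C(n,i)·p₀^i·(1−p₀)^(n−i)
p-value (one-sided, H₁ less) = 1.00000
At α=0.1: p ≥ α → fail to reject H₀

reject H₀: no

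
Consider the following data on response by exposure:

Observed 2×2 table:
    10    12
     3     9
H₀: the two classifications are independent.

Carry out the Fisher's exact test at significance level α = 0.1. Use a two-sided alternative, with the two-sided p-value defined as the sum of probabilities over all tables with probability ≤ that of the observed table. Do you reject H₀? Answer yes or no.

reject H₀: no

Margins: r₁=22, r₂=12, c₁=13, c₂=21, n=34
p_obs = C(22,10)·C(12,3)/C(34,13); sum pmf over tables with pmf ≤ p_obs
p-value (two-sided) = 0.29195
At α=0.1: p ≥ α → fail to reject H₀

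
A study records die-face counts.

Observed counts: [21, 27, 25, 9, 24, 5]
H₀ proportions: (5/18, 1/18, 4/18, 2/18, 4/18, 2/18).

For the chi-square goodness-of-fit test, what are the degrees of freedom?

df = k − 1 = 6 − 1 = 5

degrees of freedom = 5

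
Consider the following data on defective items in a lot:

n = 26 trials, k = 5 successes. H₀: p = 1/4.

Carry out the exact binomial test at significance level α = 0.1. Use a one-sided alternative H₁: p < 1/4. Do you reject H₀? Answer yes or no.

Exact binomial: n=26, k=5, p₀=1/4=0.2500
P(X≤5) from Σ C(n,i)·p₀^i·(1−p₀)^(n−i)
p-value (one-sided, H₁ less) = 0.33714
At α=0.1: p ≥ α → fail to reject H₀

reject H₀: no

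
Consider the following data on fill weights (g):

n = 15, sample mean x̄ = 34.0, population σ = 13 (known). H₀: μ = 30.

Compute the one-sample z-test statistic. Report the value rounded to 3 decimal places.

SE = σ/√n = 13/√15 = 3.3566
z = (x̄−μ₀)/SE = (34.0−30)/3.3566 = 1.1917

test statistic = 1.192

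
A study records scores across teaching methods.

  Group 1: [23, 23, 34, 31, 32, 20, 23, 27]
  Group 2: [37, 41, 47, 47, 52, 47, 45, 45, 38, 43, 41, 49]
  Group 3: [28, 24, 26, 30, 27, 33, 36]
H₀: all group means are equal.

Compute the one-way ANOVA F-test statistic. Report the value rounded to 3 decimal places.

test statistic = 43.317

Group means [26.62, 44.33, 29.14], grand mean 35.148
SSB = Σnᵢ(x̄ᵢ−x̄)² = 1846.009; SSW = ΣΣ(x−x̄ᵢ)² = 511.399
MSB = 1846.009/2 = 923.0043; MSW = 511.399/24 = 21.3083
F = MSB/MSW = 43.3167
df = (2, 24)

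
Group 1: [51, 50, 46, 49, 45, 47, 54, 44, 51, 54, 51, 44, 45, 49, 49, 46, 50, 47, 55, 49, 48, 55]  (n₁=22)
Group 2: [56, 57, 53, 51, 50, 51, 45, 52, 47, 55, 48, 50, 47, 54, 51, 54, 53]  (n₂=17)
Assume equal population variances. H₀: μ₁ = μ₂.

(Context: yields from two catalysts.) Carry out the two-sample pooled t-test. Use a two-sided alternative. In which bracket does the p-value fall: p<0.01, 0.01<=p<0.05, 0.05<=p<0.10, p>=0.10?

x̄₁=49.045, s₁=3.415, n₁=22
x̄₂=51.412, s₂=3.355, n₂=17
s_p² = [21·3.415² + 16·3.355²]/37 = 11.4884
SE = √(s_p²·(1/22+1/17)) = 1.0945
t = (49.045−51.412)/1.0945 = -2.1619
df = 37
p-value (two-sided) = 0.03716
→ bracket: 0.01<=p<0.05

p-value bracket: 0.01<=p<0.05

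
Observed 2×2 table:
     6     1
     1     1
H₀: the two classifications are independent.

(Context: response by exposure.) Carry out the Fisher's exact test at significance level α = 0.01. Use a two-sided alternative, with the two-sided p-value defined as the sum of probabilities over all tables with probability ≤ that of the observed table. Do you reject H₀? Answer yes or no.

Margins: r₁=7, r₂=2, c₁=7, c₂=2, n=9
p_obs = C(7,6)·C(2,1)/C(9,7); sum pmf over tables with pmf ≤ p_obs
p-value (two-sided) = 0.41667
At α=0.01: p ≥ α → fail to reject H₀

reject H₀: no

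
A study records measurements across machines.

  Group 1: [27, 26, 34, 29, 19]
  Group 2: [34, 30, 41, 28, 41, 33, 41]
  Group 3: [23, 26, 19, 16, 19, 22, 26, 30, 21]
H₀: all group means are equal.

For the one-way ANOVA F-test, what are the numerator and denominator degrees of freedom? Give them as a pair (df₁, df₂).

degrees of freedom = [2, 18]

k = 3 groups, N = 21 total
df = (k−1, N−k) = (3−1, 21−3) = (2, 18)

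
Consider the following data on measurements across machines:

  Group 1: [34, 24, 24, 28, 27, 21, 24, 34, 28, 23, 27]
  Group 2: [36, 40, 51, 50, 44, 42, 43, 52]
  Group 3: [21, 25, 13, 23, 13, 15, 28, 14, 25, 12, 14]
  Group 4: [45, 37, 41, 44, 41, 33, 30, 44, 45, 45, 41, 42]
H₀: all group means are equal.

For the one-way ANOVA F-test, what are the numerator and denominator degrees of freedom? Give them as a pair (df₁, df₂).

degrees of freedom = [3, 38]

k = 4 groups, N = 42 total
df = (k−1, N−k) = (4−1, 42−4) = (3, 38)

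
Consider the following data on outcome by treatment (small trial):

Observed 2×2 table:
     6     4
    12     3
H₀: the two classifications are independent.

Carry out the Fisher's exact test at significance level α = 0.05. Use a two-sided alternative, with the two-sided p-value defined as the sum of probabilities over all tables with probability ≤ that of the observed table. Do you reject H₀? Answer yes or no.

Margins: r₁=10, r₂=15, c₁=18, c₂=7, n=25
p_obs = C(10,6)·C(15,12)/C(25,18); sum pmf over tables with pmf ≤ p_obs
p-value (two-sided) = 0.37813
At α=0.05: p ≥ α → fail to reject H₀

reject H₀: no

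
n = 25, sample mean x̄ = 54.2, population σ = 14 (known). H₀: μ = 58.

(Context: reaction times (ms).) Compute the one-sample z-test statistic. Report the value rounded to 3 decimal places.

test statistic = -1.357

SE = σ/√n = 14/√25 = 2.8000
z = (x̄−μ₀)/SE = (54.2−58)/2.8000 = -1.3571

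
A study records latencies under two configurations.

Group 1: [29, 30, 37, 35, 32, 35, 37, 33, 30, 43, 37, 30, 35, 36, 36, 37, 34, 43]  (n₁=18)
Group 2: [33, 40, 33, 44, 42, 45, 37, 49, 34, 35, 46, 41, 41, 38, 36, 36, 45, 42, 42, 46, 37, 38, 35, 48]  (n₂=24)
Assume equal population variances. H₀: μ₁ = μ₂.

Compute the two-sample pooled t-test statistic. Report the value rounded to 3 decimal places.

test statistic = -3.693

x̄₁=34.944, s₁=3.992, n₁=18
x̄₂=40.125, s₂=4.839, n₂=24
s_p² = [17·3.992² + 23·4.839²]/40 = 20.2392
SE = √(s_p²·(1/18+1/24)) = 1.4027
t = (34.944−40.125)/1.4027 = -3.6931
df = 40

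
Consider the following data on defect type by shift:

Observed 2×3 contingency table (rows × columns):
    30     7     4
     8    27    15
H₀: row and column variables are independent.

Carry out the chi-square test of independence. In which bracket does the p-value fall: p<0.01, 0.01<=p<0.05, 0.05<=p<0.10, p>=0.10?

Row totals [41, 50], col totals [38, 34, 19], n=91
χ² = (30−17.12)²/17.12 + (7−15.32)²/15.32 + (4−8.56)²/8.56 + (8−20.88)²/20.88 + (27−18.68)²/18.68 + (15−10.44)²/10.44 = 30.2760
df = 2
p-value (upper-tail) = 0.00000
→ bracket: p<0.01

p-value bracket: p<0.01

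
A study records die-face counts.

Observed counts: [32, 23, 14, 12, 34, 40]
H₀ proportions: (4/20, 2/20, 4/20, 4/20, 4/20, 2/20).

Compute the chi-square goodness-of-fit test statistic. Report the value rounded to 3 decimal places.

n = 155; E_i = n·p_i = [31.00, 15.50, 31.00, 31.00, 31.00, 15.50]
χ² = (32−31.00)²/31.00 + (23−15.50)²/15.50 + (14−31.00)²/31.00 + (12−31.00)²/31.00 + (34−31.00)²/31.00 + (40−15.50)²/15.50 = 63.6452
df = 5

test statistic = 63.645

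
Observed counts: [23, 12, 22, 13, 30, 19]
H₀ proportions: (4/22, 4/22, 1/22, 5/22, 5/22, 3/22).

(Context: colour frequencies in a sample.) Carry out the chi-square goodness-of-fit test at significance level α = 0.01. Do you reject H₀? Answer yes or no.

reject H₀: yes

n = 119; E_i = n·p_i = [21.64, 21.64, 5.41, 27.05, 27.05, 16.23]
χ² = (23−21.64)²/21.64 + (12−21.64)²/21.64 + (22−5.41)²/5.41 + (13−27.05)²/27.05 + (30−27.05)²/27.05 + (19−16.23)²/16.23 = 63.3566
df = 5
p-value (upper-tail) = 0.00000
At α=0.01: p < α → reject H₀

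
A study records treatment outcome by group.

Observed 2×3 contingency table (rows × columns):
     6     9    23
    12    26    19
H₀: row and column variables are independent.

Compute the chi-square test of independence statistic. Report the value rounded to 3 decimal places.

Row totals [38, 57], col totals [18, 35, 42], n=95
χ² = (6−7.20)²/7.20 + (9−14.00)²/14.00 + (23−16.80)²/16.80 + (12−10.80)²/10.80 + (26−21.00)²/21.00 + (19−25.20)²/25.20 = 7.1230
df = 2

test statistic = 7.123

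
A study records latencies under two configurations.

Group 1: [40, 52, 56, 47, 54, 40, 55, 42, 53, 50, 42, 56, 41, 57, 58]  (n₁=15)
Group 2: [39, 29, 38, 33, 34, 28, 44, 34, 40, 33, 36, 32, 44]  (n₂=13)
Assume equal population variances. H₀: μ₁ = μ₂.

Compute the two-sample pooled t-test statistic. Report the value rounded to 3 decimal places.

test statistic = 5.997

x̄₁=49.533, s₁=6.833, n₁=15
x̄₂=35.692, s₂=5.089, n₂=13
s_p² = [14·6.833² + 12·5.089²]/26 = 37.0963
SE = √(s_p²·(1/15+1/13)) = 2.3080
t = (49.533−35.692)/2.3080 = 5.9971
df = 26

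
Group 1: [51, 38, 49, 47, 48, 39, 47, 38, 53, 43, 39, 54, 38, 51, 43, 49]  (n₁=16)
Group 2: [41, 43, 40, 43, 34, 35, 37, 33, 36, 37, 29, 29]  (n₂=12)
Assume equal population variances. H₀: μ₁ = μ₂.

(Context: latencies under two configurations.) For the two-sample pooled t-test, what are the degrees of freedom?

df = n₁ + n₂ − 2 = 16 + 12 − 2 = 26

degrees of freedom = 26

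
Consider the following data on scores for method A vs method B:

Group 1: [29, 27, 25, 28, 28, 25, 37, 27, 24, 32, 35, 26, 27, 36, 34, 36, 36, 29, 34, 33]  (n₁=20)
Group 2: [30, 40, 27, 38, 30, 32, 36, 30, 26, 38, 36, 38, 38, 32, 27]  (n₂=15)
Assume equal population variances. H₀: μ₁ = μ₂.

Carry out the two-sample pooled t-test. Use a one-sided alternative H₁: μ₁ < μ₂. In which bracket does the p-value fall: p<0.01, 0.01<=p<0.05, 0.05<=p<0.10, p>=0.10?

x̄₁=30.400, s₁=4.370, n₁=20
x̄₂=33.200, s₂=4.754, n₂=15
s_p² = [19·4.370² + 14·4.754²]/33 = 20.5818
SE = √(s_p²·(1/20+1/15)) = 1.5496
t = (30.400−33.200)/1.5496 = -1.8069
df = 33
p-value (one-sided, H₁ less) = 0.03995
→ bracket: 0.01<=p<0.05

p-value bracket: 0.01<=p<0.05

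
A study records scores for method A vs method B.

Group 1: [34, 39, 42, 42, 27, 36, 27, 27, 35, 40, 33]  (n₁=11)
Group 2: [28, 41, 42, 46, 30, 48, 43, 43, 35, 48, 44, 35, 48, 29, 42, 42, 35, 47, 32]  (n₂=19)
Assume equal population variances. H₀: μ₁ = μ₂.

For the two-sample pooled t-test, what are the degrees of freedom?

degrees of freedom = 28

df = n₁ + n₂ − 2 = 11 + 19 − 2 = 28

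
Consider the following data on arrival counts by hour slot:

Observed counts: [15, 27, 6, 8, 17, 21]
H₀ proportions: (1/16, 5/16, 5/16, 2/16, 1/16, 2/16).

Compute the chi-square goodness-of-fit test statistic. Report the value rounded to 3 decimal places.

n = 94; E_i = n·p_i = [5.88, 29.38, 29.38, 11.75, 5.88, 11.75]
χ² = (15−5.88)²/5.88 + (27−29.38)²/29.38 + (6−29.38)²/29.38 + (8−11.75)²/11.75 + (17−5.88)²/5.88 + (21−11.75)²/11.75 = 62.5106
df = 5

test statistic = 62.511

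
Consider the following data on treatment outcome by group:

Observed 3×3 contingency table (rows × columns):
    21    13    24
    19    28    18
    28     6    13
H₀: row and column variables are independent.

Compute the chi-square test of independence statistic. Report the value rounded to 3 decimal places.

Row totals [58, 65, 47], col totals [68, 47, 55], n=170
χ² = (21−23.20)²/23.20 + (13−16.04)²/16.04 + (24−18.76)²/18.76 + (19−26.00)²/26.00 + (28−17.97)²/17.97 + (18−21.03)²/21.03 + (28−18.80)²/18.80 + (6−12.99)²/12.99 + (13−15.21)²/15.21 = 18.7490
df = 4

test statistic = 18.749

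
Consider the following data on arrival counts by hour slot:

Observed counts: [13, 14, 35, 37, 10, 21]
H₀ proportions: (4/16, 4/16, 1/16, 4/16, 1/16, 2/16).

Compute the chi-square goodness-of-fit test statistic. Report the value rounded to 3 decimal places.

n = 130; E_i = n·p_i = [32.50, 32.50, 8.12, 32.50, 8.12, 16.25]
χ² = (13−32.50)²/32.50 + (14−32.50)²/32.50 + (35−8.12)²/8.12 + (37−32.50)²/32.50 + (10−8.12)²/8.12 + (21−16.25)²/16.25 = 113.5692
df = 5

test statistic = 113.569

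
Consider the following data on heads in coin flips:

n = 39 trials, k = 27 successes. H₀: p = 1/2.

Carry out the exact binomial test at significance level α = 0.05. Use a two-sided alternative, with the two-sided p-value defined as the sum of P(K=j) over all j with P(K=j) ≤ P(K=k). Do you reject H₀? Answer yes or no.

Exact binomial: n=39, k=27, p₀=1/2=0.5000
P(X=j) = C(n,j)·p₀^j·(1−p₀)^(n−j); p = Σ P(X=j) over j with P(X=j) ≤ P(X=27)
p-value (two-sided) = 0.02370
At α=0.05: p < α → reject H₀

reject H₀: yes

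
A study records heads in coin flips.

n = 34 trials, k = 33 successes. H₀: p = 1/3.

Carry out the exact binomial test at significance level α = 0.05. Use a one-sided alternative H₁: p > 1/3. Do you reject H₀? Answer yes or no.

Exact binomial: n=34, k=33, p₀=1/3=0.3333
P(X≥33) from Σ C(n,i)·p₀^i·(1−p₀)^(n−i)
p-value (one-sided, H₁ greater) = 0.00000
At α=0.05: p < α → reject H₀

reject H₀: yes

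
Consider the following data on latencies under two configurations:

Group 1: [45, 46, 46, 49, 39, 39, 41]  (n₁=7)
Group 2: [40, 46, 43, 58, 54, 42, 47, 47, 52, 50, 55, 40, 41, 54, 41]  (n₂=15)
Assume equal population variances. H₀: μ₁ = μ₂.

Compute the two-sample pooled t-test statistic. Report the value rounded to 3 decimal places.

x̄₁=43.571, s₁=3.910, n₁=7
x̄₂=47.333, s₂=6.137, n₂=15
s_p² = [6·3.910² + 14·6.137²]/20 = 30.9524
SE = √(s_p²·(1/7+1/15)) = 2.5466
t = (43.571−47.333)/2.5466 = -1.4772
df = 20

test statistic = -1.477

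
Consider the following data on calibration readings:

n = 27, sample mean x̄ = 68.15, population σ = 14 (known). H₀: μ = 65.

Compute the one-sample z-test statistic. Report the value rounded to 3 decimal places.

SE = σ/√n = 14/√27 = 2.6943
z = (x̄−μ₀)/SE = (68.15−65)/2.6943 = 1.1691

test statistic = 1.169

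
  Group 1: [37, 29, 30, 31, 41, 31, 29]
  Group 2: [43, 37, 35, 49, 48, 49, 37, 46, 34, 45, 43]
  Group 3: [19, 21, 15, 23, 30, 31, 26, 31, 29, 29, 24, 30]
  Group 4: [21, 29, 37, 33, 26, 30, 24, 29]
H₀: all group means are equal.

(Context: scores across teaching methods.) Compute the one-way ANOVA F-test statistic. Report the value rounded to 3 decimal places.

test statistic = 21.220

Group means [32.57, 42.36, 25.67, 28.62], grand mean 32.395
SSB = Σnᵢ(x̄ᵢ−x̄)² = 1750.278; SSW = ΣΣ(x−x̄ᵢ)² = 934.801
MSB = 1750.278/3 = 583.4258; MSW = 934.801/34 = 27.4942
F = MSB/MSW = 21.2200
df = (3, 34)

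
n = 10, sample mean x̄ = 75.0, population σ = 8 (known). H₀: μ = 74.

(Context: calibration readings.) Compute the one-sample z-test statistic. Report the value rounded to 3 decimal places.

SE = σ/√n = 8/√10 = 2.5298
z = (x̄−μ₀)/SE = (75.0−74)/2.5298 = 0.3953

test statistic = 0.395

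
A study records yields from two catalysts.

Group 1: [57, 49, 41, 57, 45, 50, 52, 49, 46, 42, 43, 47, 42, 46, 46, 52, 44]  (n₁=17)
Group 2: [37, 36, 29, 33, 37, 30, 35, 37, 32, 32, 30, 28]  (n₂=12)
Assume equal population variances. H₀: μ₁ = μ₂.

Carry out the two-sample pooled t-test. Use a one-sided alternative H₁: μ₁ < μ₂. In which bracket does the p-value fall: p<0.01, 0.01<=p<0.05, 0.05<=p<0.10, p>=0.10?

p-value bracket: p>=0.10

x̄₁=47.529, s₁=4.875, n₁=17
x̄₂=33.000, s₂=3.330, n₂=12
s_p² = [16·4.875² + 11·3.330²]/27 = 18.6013
SE = √(s_p²·(1/17+1/12)) = 1.6261
t = (47.529−33.000)/1.6261 = 8.9350
df = 27
p-value (one-sided, H₁ less) = 1.00000
→ bracket: p>=0.10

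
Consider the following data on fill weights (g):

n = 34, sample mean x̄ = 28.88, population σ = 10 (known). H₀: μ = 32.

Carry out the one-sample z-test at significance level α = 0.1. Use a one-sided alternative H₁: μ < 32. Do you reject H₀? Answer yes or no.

SE = σ/√n = 10/√34 = 1.7150
z = (x̄−μ₀)/SE = (28.88−32)/1.7150 = -1.8193
p-value (one-sided, H₁ less) = 0.03444
At α=0.1: p < α → reject H₀

reject H₀: yes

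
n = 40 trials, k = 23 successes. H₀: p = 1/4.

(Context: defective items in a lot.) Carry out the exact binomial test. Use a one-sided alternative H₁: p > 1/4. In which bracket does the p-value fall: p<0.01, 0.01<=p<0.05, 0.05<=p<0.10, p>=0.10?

Exact binomial: n=40, k=23, p₀=1/4=0.2500
P(X≥23) from Σ C(n,i)·p₀^i·(1−p₀)^(n−i)
p-value (one-sided, H₁ greater) = 0.00001
→ bracket: p<0.01

p-value bracket: p<0.01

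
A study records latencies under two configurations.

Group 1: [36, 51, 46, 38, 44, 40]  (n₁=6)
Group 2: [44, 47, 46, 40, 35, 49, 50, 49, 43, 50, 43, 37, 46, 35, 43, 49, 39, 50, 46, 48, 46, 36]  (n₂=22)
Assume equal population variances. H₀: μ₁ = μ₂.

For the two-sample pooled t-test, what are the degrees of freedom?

df = n₁ + n₂ − 2 = 6 + 22 − 2 = 26

degrees of freedom = 26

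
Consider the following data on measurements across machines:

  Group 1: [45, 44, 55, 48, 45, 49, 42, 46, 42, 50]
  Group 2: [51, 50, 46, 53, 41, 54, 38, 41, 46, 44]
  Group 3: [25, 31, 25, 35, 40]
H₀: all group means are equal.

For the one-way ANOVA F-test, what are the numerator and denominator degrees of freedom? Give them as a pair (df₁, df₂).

k = 3 groups, N = 25 total
df = (k−1, N−k) = (3−1, 25−3) = (2, 22)

degrees of freedom = [2, 22]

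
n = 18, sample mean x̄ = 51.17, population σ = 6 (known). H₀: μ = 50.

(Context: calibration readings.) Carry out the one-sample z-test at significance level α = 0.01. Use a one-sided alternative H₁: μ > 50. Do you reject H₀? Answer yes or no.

SE = σ/√n = 6/√18 = 1.4142
z = (x̄−μ₀)/SE = (51.17−50)/1.4142 = 0.8273
p-value (one-sided, H₁ greater) = 0.20403
At α=0.01: p ≥ α → fail to reject H₀

reject H₀: no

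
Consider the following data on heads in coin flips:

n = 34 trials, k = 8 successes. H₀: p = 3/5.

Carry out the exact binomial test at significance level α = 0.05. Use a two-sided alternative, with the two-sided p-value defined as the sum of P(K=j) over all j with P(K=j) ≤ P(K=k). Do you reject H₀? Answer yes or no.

reject H₀: yes

Exact binomial: n=34, k=8, p₀=3/5=0.6000
P(X=j) = C(n,j)·p₀^j·(1−p₀)^(n−j); p = Σ P(X=j) over j with P(X=j) ≤ P(X=8)
p-value (two-sided) = 0.00002
At α=0.05: p < α → reject H₀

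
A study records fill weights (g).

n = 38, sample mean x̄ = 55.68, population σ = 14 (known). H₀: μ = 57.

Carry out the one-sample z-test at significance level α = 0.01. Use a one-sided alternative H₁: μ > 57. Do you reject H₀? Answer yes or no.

SE = σ/√n = 14/√38 = 2.2711
z = (x̄−μ₀)/SE = (55.68−57)/2.2711 = -0.5812
p-value (one-sided, H₁ greater) = 0.71945
At α=0.01: p ≥ α → fail to reject H₀

reject H₀: no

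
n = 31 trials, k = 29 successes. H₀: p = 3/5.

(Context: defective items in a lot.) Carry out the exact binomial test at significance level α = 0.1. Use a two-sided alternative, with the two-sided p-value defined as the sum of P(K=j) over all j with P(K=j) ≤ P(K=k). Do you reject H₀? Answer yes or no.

reject H₀: yes

Exact binomial: n=31, k=29, p₀=3/5=0.6000
P(X=j) = C(n,j)·p₀^j·(1−p₀)^(n−j); p = Σ P(X=j) over j with P(X=j) ≤ P(X=29)
p-value (two-sided) = 0.00006
At α=0.1: p < α → reject H₀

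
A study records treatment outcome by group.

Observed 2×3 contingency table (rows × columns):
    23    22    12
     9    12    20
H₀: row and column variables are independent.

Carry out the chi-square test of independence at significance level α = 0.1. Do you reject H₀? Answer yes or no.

reject H₀: yes

Row totals [57, 41], col totals [32, 34, 32], n=98
χ² = (23−18.61)²/18.61 + (22−19.78)²/19.78 + (12−18.61)²/18.61 + (9−13.39)²/13.39 + (12−14.22)²/14.22 + (20−13.39)²/13.39 = 8.6854
df = 2
p-value (upper-tail) = 0.01300
At α=0.1: p < α → reject H₀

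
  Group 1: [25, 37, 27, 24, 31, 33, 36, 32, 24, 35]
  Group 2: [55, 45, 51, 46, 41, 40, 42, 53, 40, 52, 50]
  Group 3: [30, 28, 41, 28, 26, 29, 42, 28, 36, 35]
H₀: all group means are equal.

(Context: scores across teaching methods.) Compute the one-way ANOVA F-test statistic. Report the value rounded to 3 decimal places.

Group means [30.40, 46.82, 32.30], grand mean 36.839
SSB = Σnᵢ(x̄ᵢ−x̄)² = 1716.057; SSW = ΣΣ(x−x̄ᵢ)² = 844.136
MSB = 1716.057/2 = 858.0286; MSW = 844.136/28 = 30.1477
F = MSB/MSW = 28.4608
df = (2, 28)

test statistic = 28.461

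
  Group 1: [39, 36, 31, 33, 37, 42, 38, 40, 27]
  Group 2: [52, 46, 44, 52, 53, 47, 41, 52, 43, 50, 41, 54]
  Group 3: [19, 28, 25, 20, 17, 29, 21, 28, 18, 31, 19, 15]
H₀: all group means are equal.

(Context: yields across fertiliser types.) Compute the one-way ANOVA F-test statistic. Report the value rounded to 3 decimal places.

test statistic = 76.681

Group means [35.89, 47.92, 22.50], grand mean 35.394
SSB = Σnᵢ(x̄ᵢ−x̄)² = 3879.073; SSW = ΣΣ(x−x̄ᵢ)² = 758.806
MSB = 3879.073/2 = 1939.5366; MSW = 758.806/30 = 25.2935
F = MSB/MSW = 76.6812
df = (2, 30)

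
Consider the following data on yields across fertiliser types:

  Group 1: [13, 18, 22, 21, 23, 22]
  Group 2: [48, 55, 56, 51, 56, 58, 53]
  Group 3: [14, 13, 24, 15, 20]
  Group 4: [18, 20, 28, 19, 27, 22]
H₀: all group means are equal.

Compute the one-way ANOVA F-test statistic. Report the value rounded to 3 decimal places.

Group means [19.83, 53.86, 17.20, 22.33], grand mean 29.833
SSB = Σnᵢ(x̄ᵢ−x̄)² = 5775.510; SSW = ΣΣ(x−x̄ᵢ)² = 317.824
MSB = 5775.510/3 = 1925.1698; MSW = 317.824/20 = 15.8912
F = MSB/MSW = 121.1470
df = (3, 20)

test statistic = 121.147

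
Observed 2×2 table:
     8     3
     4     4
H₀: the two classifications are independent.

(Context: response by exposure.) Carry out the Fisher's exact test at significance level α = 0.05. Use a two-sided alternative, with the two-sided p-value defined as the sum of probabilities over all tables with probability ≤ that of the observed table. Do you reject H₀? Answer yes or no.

reject H₀: no

Margins: r₁=11, r₂=8, c₁=12, c₂=7, n=19
p_obs = C(11,8)·C(8,4)/C(19,12); sum pmf over tables with pmf ≤ p_obs
p-value (two-sided) = 0.37652
At α=0.05: p ≥ α → fail to reject H₀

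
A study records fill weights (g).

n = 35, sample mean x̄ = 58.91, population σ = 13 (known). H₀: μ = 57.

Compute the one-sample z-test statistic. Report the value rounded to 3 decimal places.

SE = σ/√n = 13/√35 = 2.1974
z = (x̄−μ₀)/SE = (58.91−57)/2.1974 = 0.8692

test statistic = 0.869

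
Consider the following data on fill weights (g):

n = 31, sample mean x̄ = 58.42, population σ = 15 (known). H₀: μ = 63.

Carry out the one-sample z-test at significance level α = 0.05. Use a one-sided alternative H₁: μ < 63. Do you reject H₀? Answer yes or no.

reject H₀: yes

SE = σ/√n = 15/√31 = 2.6941
z = (x̄−μ₀)/SE = (58.42−63)/2.6941 = -1.7000
p-value (one-sided, H₁ less) = 0.04456
At α=0.05: p < α → reject H₀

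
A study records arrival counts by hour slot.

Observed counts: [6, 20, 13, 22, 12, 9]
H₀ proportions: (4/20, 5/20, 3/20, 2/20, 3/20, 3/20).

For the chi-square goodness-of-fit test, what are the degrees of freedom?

df = k − 1 = 6 − 1 = 5

degrees of freedom = 5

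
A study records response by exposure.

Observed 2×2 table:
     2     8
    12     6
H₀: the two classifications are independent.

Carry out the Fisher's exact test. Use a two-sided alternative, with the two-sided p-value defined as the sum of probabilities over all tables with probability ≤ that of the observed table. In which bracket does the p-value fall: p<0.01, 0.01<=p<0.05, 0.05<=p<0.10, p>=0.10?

Margins: r₁=10, r₂=18, c₁=14, c₂=14, n=28
p_obs = C(10,2)·C(18,12)/C(28,14); sum pmf over tables with pmf ≤ p_obs
p-value (two-sided) = 0.04607
→ bracket: 0.01<=p<0.05

p-value bracket: 0.01<=p<0.05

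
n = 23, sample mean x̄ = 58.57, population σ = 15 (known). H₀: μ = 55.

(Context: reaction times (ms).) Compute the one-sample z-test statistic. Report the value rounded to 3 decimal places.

test statistic = 1.141

SE = σ/√n = 15/√23 = 3.1277
z = (x̄−μ₀)/SE = (58.57−55)/3.1277 = 1.1414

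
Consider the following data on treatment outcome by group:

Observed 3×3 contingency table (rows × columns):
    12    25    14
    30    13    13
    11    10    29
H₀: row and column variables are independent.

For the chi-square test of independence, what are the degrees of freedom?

degrees of freedom = 4

df = (r−1)(c−1) = (3−1)·(3−1) = 4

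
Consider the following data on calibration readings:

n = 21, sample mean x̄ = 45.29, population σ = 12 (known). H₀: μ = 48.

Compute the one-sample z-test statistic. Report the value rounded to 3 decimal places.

test statistic = -1.035

SE = σ/√n = 12/√21 = 2.6186
z = (x̄−μ₀)/SE = (45.29−48)/2.6186 = -1.0349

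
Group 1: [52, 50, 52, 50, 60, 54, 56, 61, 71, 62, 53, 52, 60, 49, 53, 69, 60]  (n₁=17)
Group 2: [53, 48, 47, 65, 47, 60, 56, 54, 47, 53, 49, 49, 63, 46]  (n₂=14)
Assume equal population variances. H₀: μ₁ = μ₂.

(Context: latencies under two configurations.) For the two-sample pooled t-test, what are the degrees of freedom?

degrees of freedom = 29

df = n₁ + n₂ − 2 = 17 + 14 − 2 = 29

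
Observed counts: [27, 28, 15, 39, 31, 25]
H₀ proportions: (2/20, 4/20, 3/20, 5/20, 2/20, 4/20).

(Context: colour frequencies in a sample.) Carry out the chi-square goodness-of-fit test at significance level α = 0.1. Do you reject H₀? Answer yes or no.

reject H₀: yes

n = 165; E_i = n·p_i = [16.50, 33.00, 24.75, 41.25, 16.50, 33.00]
χ² = (27−16.50)²/16.50 + (28−33.00)²/33.00 + (15−24.75)²/24.75 + (39−41.25)²/41.25 + (31−16.50)²/16.50 + (25−33.00)²/33.00 = 26.0848
df = 5
p-value (upper-tail) = 0.00009
At α=0.1: p < α → reject H₀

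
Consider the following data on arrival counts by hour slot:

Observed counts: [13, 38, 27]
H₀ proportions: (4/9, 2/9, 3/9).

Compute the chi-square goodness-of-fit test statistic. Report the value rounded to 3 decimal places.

test statistic = 38.221

n = 78; E_i = n·p_i = [34.67, 17.33, 26.00]
χ² = (13−34.67)²/34.67 + (38−17.33)²/17.33 + (27−26.00)²/26.00 = 38.2212
df = 2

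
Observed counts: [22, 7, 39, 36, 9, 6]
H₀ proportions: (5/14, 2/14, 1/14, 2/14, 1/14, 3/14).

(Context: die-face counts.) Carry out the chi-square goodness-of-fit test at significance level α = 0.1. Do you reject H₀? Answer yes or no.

reject H₀: yes

n = 119; E_i = n·p_i = [42.50, 17.00, 8.50, 17.00, 8.50, 25.50]
χ² = (22−42.50)²/42.50 + (7−17.00)²/17.00 + (39−8.50)²/8.50 + (36−17.00)²/17.00 + (9−8.50)²/8.50 + (6−25.50)²/25.50 = 161.3882
df = 5
p-value (upper-tail) = 0.00000
At α=0.1: p < α → reject H₀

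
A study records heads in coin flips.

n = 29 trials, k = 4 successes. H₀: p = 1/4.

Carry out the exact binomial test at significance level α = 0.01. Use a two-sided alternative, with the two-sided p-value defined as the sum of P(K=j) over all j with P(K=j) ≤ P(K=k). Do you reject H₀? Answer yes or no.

reject H₀: no

Exact binomial: n=29, k=4, p₀=1/4=0.2500
P(X=j) = C(n,j)·p₀^j·(1−p₀)^(n−j); p = Σ P(X=j) over j with P(X=j) ≤ P(X=4)
p-value (two-sided) = 0.20086
At α=0.01: p ≥ α → fail to reject H₀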